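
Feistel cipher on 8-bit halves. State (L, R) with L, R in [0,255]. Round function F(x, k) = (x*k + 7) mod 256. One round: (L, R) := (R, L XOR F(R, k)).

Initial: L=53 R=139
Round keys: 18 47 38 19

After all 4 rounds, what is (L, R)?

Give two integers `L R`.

Round 1 (k=18): L=139 R=248
Round 2 (k=47): L=248 R=4
Round 3 (k=38): L=4 R=103
Round 4 (k=19): L=103 R=168

Answer: 103 168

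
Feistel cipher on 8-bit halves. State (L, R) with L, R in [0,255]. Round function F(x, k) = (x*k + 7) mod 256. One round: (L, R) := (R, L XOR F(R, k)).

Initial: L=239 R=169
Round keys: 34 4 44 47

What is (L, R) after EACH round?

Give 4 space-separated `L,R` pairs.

Round 1 (k=34): L=169 R=150
Round 2 (k=4): L=150 R=246
Round 3 (k=44): L=246 R=217
Round 4 (k=47): L=217 R=40

Answer: 169,150 150,246 246,217 217,40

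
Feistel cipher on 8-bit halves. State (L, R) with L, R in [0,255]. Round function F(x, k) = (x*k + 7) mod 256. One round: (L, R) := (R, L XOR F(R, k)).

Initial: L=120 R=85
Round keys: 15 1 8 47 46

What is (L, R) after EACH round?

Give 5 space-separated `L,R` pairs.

Round 1 (k=15): L=85 R=122
Round 2 (k=1): L=122 R=212
Round 3 (k=8): L=212 R=221
Round 4 (k=47): L=221 R=78
Round 5 (k=46): L=78 R=214

Answer: 85,122 122,212 212,221 221,78 78,214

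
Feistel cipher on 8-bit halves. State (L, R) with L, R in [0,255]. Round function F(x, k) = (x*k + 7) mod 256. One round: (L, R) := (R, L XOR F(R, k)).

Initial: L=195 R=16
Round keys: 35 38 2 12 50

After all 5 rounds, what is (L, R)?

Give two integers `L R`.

Round 1 (k=35): L=16 R=244
Round 2 (k=38): L=244 R=47
Round 3 (k=2): L=47 R=145
Round 4 (k=12): L=145 R=252
Round 5 (k=50): L=252 R=174

Answer: 252 174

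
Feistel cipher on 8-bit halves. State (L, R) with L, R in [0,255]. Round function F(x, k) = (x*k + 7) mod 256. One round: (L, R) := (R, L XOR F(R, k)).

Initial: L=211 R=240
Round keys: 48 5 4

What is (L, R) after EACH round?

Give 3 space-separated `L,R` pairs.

Answer: 240,212 212,219 219,167

Derivation:
Round 1 (k=48): L=240 R=212
Round 2 (k=5): L=212 R=219
Round 3 (k=4): L=219 R=167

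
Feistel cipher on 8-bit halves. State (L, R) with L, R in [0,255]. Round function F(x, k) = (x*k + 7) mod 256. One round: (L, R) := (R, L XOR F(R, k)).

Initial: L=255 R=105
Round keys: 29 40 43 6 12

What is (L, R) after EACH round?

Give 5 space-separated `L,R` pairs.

Round 1 (k=29): L=105 R=19
Round 2 (k=40): L=19 R=150
Round 3 (k=43): L=150 R=42
Round 4 (k=6): L=42 R=149
Round 5 (k=12): L=149 R=41

Answer: 105,19 19,150 150,42 42,149 149,41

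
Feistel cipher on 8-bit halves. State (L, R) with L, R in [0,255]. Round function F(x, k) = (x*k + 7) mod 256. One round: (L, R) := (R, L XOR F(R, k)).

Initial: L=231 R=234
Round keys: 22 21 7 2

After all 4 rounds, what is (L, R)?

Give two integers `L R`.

Round 1 (k=22): L=234 R=196
Round 2 (k=21): L=196 R=241
Round 3 (k=7): L=241 R=90
Round 4 (k=2): L=90 R=74

Answer: 90 74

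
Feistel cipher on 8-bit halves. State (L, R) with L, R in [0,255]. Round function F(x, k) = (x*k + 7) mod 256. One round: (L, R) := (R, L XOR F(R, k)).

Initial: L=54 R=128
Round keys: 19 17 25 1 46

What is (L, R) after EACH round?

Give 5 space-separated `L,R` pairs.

Round 1 (k=19): L=128 R=177
Round 2 (k=17): L=177 R=72
Round 3 (k=25): L=72 R=190
Round 4 (k=1): L=190 R=141
Round 5 (k=46): L=141 R=227

Answer: 128,177 177,72 72,190 190,141 141,227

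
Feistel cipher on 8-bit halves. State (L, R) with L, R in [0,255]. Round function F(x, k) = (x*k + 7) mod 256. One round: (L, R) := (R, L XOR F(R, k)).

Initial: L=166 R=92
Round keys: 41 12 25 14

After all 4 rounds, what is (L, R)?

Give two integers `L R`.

Answer: 235 126

Derivation:
Round 1 (k=41): L=92 R=101
Round 2 (k=12): L=101 R=159
Round 3 (k=25): L=159 R=235
Round 4 (k=14): L=235 R=126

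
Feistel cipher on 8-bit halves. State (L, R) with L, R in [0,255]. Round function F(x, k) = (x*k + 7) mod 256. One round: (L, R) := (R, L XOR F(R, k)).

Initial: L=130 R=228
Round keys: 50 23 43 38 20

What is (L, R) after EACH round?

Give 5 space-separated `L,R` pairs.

Round 1 (k=50): L=228 R=13
Round 2 (k=23): L=13 R=214
Round 3 (k=43): L=214 R=244
Round 4 (k=38): L=244 R=233
Round 5 (k=20): L=233 R=207

Answer: 228,13 13,214 214,244 244,233 233,207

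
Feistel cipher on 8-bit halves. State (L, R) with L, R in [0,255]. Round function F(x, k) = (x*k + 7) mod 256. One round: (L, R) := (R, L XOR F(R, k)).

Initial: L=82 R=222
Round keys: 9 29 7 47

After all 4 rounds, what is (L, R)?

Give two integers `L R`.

Round 1 (k=9): L=222 R=135
Round 2 (k=29): L=135 R=140
Round 3 (k=7): L=140 R=92
Round 4 (k=47): L=92 R=103

Answer: 92 103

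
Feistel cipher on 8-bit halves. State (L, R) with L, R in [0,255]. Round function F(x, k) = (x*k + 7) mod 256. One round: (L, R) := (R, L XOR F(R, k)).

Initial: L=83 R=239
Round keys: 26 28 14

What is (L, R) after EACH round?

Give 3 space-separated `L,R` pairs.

Round 1 (k=26): L=239 R=30
Round 2 (k=28): L=30 R=160
Round 3 (k=14): L=160 R=217

Answer: 239,30 30,160 160,217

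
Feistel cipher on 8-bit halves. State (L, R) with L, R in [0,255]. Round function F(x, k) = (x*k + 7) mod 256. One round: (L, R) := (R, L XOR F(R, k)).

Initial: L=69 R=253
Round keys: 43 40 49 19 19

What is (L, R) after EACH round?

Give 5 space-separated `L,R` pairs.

Answer: 253,195 195,130 130,42 42,167 167,70

Derivation:
Round 1 (k=43): L=253 R=195
Round 2 (k=40): L=195 R=130
Round 3 (k=49): L=130 R=42
Round 4 (k=19): L=42 R=167
Round 5 (k=19): L=167 R=70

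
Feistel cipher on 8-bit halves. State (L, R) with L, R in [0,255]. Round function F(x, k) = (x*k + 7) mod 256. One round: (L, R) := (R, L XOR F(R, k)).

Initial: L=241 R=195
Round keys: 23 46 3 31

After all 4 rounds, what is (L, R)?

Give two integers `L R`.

Round 1 (k=23): L=195 R=125
Round 2 (k=46): L=125 R=190
Round 3 (k=3): L=190 R=60
Round 4 (k=31): L=60 R=245

Answer: 60 245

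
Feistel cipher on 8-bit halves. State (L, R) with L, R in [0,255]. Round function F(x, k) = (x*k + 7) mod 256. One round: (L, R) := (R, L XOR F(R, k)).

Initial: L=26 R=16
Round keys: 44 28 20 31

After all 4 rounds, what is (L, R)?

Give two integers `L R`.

Answer: 30 138

Derivation:
Round 1 (k=44): L=16 R=221
Round 2 (k=28): L=221 R=35
Round 3 (k=20): L=35 R=30
Round 4 (k=31): L=30 R=138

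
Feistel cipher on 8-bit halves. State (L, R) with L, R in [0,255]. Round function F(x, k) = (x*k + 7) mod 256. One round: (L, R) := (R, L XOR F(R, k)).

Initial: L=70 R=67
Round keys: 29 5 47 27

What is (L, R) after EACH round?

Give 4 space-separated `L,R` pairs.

Round 1 (k=29): L=67 R=216
Round 2 (k=5): L=216 R=124
Round 3 (k=47): L=124 R=19
Round 4 (k=27): L=19 R=116

Answer: 67,216 216,124 124,19 19,116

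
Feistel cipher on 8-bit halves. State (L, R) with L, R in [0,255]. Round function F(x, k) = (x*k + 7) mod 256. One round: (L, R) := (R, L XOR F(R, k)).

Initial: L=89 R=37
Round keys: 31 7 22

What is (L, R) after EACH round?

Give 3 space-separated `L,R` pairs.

Round 1 (k=31): L=37 R=219
Round 2 (k=7): L=219 R=33
Round 3 (k=22): L=33 R=6

Answer: 37,219 219,33 33,6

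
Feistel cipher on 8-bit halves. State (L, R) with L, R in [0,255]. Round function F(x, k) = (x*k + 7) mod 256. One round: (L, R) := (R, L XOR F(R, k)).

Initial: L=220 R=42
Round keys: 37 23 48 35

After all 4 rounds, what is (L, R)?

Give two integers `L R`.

Answer: 194 29

Derivation:
Round 1 (k=37): L=42 R=197
Round 2 (k=23): L=197 R=144
Round 3 (k=48): L=144 R=194
Round 4 (k=35): L=194 R=29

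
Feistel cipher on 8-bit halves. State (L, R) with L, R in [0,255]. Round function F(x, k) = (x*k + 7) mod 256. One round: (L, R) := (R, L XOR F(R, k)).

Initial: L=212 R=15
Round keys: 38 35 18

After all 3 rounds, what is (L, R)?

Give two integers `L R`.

Round 1 (k=38): L=15 R=149
Round 2 (k=35): L=149 R=105
Round 3 (k=18): L=105 R=252

Answer: 105 252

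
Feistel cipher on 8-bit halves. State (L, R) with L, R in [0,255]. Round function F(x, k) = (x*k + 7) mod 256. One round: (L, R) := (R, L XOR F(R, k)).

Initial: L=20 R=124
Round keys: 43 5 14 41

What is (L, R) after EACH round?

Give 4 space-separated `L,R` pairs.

Round 1 (k=43): L=124 R=207
Round 2 (k=5): L=207 R=110
Round 3 (k=14): L=110 R=196
Round 4 (k=41): L=196 R=5

Answer: 124,207 207,110 110,196 196,5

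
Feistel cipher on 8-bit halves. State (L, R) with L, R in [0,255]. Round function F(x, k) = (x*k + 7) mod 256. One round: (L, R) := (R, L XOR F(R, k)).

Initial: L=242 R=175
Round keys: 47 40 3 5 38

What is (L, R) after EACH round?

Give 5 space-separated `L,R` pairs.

Answer: 175,218 218,184 184,245 245,104 104,130

Derivation:
Round 1 (k=47): L=175 R=218
Round 2 (k=40): L=218 R=184
Round 3 (k=3): L=184 R=245
Round 4 (k=5): L=245 R=104
Round 5 (k=38): L=104 R=130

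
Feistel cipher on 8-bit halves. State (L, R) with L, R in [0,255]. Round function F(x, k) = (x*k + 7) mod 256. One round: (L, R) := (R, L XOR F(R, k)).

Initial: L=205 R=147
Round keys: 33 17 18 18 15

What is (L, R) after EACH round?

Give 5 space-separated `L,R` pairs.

Answer: 147,55 55,61 61,102 102,14 14,191

Derivation:
Round 1 (k=33): L=147 R=55
Round 2 (k=17): L=55 R=61
Round 3 (k=18): L=61 R=102
Round 4 (k=18): L=102 R=14
Round 5 (k=15): L=14 R=191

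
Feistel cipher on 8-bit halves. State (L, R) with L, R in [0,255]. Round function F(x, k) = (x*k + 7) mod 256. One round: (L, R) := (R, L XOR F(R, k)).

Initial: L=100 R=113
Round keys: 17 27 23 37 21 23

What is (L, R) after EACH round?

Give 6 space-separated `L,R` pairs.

Round 1 (k=17): L=113 R=236
Round 2 (k=27): L=236 R=154
Round 3 (k=23): L=154 R=49
Round 4 (k=37): L=49 R=134
Round 5 (k=21): L=134 R=52
Round 6 (k=23): L=52 R=53

Answer: 113,236 236,154 154,49 49,134 134,52 52,53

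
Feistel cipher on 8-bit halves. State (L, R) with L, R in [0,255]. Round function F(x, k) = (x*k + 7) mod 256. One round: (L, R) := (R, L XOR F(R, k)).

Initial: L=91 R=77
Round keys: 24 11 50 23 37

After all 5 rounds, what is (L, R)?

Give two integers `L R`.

Round 1 (k=24): L=77 R=100
Round 2 (k=11): L=100 R=30
Round 3 (k=50): L=30 R=135
Round 4 (k=23): L=135 R=54
Round 5 (k=37): L=54 R=82

Answer: 54 82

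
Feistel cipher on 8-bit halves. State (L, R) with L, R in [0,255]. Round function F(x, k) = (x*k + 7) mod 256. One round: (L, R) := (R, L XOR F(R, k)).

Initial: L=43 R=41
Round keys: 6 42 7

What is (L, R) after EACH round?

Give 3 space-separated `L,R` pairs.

Round 1 (k=6): L=41 R=214
Round 2 (k=42): L=214 R=10
Round 3 (k=7): L=10 R=155

Answer: 41,214 214,10 10,155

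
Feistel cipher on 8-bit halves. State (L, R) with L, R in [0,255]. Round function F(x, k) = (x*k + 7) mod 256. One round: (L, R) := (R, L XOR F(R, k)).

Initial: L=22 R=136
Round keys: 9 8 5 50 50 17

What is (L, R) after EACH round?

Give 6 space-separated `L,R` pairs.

Round 1 (k=9): L=136 R=217
Round 2 (k=8): L=217 R=71
Round 3 (k=5): L=71 R=179
Round 4 (k=50): L=179 R=186
Round 5 (k=50): L=186 R=232
Round 6 (k=17): L=232 R=213

Answer: 136,217 217,71 71,179 179,186 186,232 232,213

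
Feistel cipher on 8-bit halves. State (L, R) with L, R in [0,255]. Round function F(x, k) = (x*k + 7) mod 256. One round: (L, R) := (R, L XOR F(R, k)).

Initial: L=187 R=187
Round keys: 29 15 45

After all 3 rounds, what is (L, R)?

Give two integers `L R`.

Round 1 (k=29): L=187 R=141
Round 2 (k=15): L=141 R=241
Round 3 (k=45): L=241 R=233

Answer: 241 233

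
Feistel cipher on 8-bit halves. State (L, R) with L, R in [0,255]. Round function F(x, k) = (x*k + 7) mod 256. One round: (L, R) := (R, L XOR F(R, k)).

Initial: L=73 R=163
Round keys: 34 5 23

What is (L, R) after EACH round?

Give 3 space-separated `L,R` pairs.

Round 1 (k=34): L=163 R=228
Round 2 (k=5): L=228 R=216
Round 3 (k=23): L=216 R=139

Answer: 163,228 228,216 216,139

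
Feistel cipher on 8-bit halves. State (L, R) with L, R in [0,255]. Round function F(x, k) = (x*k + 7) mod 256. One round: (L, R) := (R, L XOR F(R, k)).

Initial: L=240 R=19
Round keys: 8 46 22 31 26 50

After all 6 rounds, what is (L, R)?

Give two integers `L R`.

Answer: 13 64

Derivation:
Round 1 (k=8): L=19 R=111
Round 2 (k=46): L=111 R=234
Round 3 (k=22): L=234 R=76
Round 4 (k=31): L=76 R=209
Round 5 (k=26): L=209 R=13
Round 6 (k=50): L=13 R=64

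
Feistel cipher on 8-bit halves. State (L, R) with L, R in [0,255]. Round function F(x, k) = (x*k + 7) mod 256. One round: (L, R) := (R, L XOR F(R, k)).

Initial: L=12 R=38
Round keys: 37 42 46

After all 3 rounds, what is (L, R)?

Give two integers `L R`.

Round 1 (k=37): L=38 R=137
Round 2 (k=42): L=137 R=167
Round 3 (k=46): L=167 R=128

Answer: 167 128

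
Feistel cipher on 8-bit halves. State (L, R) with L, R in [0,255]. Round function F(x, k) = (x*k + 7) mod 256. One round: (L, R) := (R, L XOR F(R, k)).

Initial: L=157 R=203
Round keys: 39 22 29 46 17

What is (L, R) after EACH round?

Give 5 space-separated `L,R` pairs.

Round 1 (k=39): L=203 R=105
Round 2 (k=22): L=105 R=198
Round 3 (k=29): L=198 R=28
Round 4 (k=46): L=28 R=201
Round 5 (k=17): L=201 R=124

Answer: 203,105 105,198 198,28 28,201 201,124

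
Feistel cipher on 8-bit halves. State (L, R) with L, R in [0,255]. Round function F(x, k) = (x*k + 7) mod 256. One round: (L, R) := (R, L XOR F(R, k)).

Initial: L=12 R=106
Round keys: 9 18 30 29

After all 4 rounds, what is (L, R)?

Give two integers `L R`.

Answer: 252 136

Derivation:
Round 1 (k=9): L=106 R=205
Round 2 (k=18): L=205 R=27
Round 3 (k=30): L=27 R=252
Round 4 (k=29): L=252 R=136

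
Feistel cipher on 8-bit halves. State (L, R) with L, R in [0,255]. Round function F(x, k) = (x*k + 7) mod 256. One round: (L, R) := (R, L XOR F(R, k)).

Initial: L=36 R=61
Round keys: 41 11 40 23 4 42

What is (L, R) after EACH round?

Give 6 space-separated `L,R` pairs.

Round 1 (k=41): L=61 R=232
Round 2 (k=11): L=232 R=194
Round 3 (k=40): L=194 R=191
Round 4 (k=23): L=191 R=242
Round 5 (k=4): L=242 R=112
Round 6 (k=42): L=112 R=149

Answer: 61,232 232,194 194,191 191,242 242,112 112,149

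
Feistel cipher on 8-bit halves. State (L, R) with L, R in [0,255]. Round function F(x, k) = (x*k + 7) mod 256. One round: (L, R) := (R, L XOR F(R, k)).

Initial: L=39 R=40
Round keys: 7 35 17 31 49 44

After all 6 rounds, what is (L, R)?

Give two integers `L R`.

Answer: 107 237

Derivation:
Round 1 (k=7): L=40 R=56
Round 2 (k=35): L=56 R=135
Round 3 (k=17): L=135 R=198
Round 4 (k=31): L=198 R=134
Round 5 (k=49): L=134 R=107
Round 6 (k=44): L=107 R=237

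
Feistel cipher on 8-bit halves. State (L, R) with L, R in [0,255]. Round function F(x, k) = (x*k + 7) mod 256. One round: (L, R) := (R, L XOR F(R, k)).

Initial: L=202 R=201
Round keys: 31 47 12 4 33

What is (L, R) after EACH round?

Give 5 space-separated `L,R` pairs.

Answer: 201,148 148,250 250,43 43,73 73,91

Derivation:
Round 1 (k=31): L=201 R=148
Round 2 (k=47): L=148 R=250
Round 3 (k=12): L=250 R=43
Round 4 (k=4): L=43 R=73
Round 5 (k=33): L=73 R=91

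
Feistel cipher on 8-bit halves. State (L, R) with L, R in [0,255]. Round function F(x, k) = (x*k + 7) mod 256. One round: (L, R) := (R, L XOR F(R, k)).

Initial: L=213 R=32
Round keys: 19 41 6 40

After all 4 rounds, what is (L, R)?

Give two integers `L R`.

Answer: 79 246

Derivation:
Round 1 (k=19): L=32 R=178
Round 2 (k=41): L=178 R=169
Round 3 (k=6): L=169 R=79
Round 4 (k=40): L=79 R=246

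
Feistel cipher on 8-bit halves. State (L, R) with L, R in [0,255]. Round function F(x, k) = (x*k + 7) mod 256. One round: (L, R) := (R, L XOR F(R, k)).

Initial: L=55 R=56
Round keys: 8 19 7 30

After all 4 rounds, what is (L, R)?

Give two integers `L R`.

Answer: 96 168

Derivation:
Round 1 (k=8): L=56 R=240
Round 2 (k=19): L=240 R=239
Round 3 (k=7): L=239 R=96
Round 4 (k=30): L=96 R=168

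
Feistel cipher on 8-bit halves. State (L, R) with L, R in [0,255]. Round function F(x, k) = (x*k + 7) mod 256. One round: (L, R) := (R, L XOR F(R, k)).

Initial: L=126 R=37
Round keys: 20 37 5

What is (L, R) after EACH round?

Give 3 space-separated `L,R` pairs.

Round 1 (k=20): L=37 R=149
Round 2 (k=37): L=149 R=181
Round 3 (k=5): L=181 R=5

Answer: 37,149 149,181 181,5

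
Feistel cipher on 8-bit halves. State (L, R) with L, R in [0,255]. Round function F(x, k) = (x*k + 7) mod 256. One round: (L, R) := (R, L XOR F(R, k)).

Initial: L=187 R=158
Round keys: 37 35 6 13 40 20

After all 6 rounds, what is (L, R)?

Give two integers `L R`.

Round 1 (k=37): L=158 R=102
Round 2 (k=35): L=102 R=103
Round 3 (k=6): L=103 R=23
Round 4 (k=13): L=23 R=85
Round 5 (k=40): L=85 R=88
Round 6 (k=20): L=88 R=178

Answer: 88 178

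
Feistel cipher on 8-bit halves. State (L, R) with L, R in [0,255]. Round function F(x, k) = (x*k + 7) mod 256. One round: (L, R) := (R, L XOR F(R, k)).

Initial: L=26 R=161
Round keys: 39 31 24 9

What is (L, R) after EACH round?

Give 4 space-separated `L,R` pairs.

Round 1 (k=39): L=161 R=148
Round 2 (k=31): L=148 R=82
Round 3 (k=24): L=82 R=35
Round 4 (k=9): L=35 R=16

Answer: 161,148 148,82 82,35 35,16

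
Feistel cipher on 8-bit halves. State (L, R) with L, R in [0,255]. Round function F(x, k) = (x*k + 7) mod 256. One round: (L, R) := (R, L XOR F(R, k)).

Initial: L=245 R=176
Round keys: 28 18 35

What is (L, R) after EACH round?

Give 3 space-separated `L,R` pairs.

Answer: 176,178 178,59 59,170

Derivation:
Round 1 (k=28): L=176 R=178
Round 2 (k=18): L=178 R=59
Round 3 (k=35): L=59 R=170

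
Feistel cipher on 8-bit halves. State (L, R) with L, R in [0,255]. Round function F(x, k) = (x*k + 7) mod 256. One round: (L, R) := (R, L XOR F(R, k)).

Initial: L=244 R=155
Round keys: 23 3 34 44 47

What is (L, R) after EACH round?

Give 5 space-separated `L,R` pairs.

Round 1 (k=23): L=155 R=0
Round 2 (k=3): L=0 R=156
Round 3 (k=34): L=156 R=191
Round 4 (k=44): L=191 R=71
Round 5 (k=47): L=71 R=175

Answer: 155,0 0,156 156,191 191,71 71,175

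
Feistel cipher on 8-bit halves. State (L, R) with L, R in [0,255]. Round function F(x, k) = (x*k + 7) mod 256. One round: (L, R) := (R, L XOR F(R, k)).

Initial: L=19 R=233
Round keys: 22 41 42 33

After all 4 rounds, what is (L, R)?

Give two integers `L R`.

Round 1 (k=22): L=233 R=30
Round 2 (k=41): L=30 R=60
Round 3 (k=42): L=60 R=193
Round 4 (k=33): L=193 R=212

Answer: 193 212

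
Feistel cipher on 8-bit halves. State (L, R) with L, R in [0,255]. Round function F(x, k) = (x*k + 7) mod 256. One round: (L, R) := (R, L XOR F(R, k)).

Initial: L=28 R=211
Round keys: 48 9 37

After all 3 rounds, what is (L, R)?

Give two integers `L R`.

Answer: 57 207

Derivation:
Round 1 (k=48): L=211 R=139
Round 2 (k=9): L=139 R=57
Round 3 (k=37): L=57 R=207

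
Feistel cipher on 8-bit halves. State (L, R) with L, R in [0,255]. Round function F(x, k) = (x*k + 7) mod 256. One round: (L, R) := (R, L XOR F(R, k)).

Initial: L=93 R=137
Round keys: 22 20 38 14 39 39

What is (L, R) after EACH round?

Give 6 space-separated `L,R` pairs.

Round 1 (k=22): L=137 R=144
Round 2 (k=20): L=144 R=206
Round 3 (k=38): L=206 R=11
Round 4 (k=14): L=11 R=111
Round 5 (k=39): L=111 R=251
Round 6 (k=39): L=251 R=43

Answer: 137,144 144,206 206,11 11,111 111,251 251,43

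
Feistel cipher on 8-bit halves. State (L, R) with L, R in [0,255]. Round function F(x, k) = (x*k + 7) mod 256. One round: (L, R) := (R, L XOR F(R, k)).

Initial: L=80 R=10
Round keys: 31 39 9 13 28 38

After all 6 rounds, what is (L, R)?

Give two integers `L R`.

Round 1 (k=31): L=10 R=109
Round 2 (k=39): L=109 R=168
Round 3 (k=9): L=168 R=130
Round 4 (k=13): L=130 R=9
Round 5 (k=28): L=9 R=129
Round 6 (k=38): L=129 R=36

Answer: 129 36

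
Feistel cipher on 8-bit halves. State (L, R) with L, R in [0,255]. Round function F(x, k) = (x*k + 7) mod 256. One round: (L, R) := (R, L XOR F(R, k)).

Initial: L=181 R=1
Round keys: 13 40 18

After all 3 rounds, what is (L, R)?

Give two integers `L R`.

Answer: 46 226

Derivation:
Round 1 (k=13): L=1 R=161
Round 2 (k=40): L=161 R=46
Round 3 (k=18): L=46 R=226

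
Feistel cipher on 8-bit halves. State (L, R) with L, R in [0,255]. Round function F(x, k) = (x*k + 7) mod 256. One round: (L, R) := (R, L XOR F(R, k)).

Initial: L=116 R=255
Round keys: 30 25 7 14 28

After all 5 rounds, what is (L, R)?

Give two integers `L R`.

Round 1 (k=30): L=255 R=157
Round 2 (k=25): L=157 R=163
Round 3 (k=7): L=163 R=225
Round 4 (k=14): L=225 R=246
Round 5 (k=28): L=246 R=14

Answer: 246 14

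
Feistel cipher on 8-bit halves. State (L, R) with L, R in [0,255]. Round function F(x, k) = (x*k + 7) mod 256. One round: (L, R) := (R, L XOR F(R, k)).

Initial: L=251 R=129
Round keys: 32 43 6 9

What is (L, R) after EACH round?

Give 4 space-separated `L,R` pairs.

Round 1 (k=32): L=129 R=220
Round 2 (k=43): L=220 R=122
Round 3 (k=6): L=122 R=63
Round 4 (k=9): L=63 R=68

Answer: 129,220 220,122 122,63 63,68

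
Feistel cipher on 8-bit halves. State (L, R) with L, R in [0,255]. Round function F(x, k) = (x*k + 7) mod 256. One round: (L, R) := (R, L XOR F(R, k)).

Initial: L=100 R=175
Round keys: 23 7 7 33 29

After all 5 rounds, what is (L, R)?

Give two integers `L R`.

Answer: 170 214

Derivation:
Round 1 (k=23): L=175 R=164
Round 2 (k=7): L=164 R=44
Round 3 (k=7): L=44 R=159
Round 4 (k=33): L=159 R=170
Round 5 (k=29): L=170 R=214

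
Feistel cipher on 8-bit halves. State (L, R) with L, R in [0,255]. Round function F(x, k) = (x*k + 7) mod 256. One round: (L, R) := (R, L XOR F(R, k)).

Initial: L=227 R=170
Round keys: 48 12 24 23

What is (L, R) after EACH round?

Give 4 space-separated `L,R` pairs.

Round 1 (k=48): L=170 R=4
Round 2 (k=12): L=4 R=157
Round 3 (k=24): L=157 R=187
Round 4 (k=23): L=187 R=73

Answer: 170,4 4,157 157,187 187,73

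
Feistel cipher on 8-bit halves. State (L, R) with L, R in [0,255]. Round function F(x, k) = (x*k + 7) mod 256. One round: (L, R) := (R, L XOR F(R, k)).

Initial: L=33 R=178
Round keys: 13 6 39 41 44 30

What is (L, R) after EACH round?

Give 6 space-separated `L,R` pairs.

Answer: 178,48 48,149 149,138 138,180 180,125 125,25

Derivation:
Round 1 (k=13): L=178 R=48
Round 2 (k=6): L=48 R=149
Round 3 (k=39): L=149 R=138
Round 4 (k=41): L=138 R=180
Round 5 (k=44): L=180 R=125
Round 6 (k=30): L=125 R=25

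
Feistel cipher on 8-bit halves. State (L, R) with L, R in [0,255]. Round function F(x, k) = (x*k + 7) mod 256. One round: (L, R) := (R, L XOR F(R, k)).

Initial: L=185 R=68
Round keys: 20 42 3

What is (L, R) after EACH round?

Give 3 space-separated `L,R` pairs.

Answer: 68,238 238,87 87,226

Derivation:
Round 1 (k=20): L=68 R=238
Round 2 (k=42): L=238 R=87
Round 3 (k=3): L=87 R=226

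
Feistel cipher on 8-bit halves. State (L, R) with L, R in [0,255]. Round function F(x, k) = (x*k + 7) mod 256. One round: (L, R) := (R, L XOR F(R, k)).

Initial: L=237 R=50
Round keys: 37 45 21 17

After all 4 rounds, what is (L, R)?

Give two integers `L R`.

Round 1 (k=37): L=50 R=172
Round 2 (k=45): L=172 R=113
Round 3 (k=21): L=113 R=224
Round 4 (k=17): L=224 R=150

Answer: 224 150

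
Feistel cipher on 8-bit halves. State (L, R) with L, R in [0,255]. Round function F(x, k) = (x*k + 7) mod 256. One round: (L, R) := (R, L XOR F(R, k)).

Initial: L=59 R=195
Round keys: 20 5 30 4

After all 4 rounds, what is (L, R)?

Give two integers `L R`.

Round 1 (k=20): L=195 R=120
Round 2 (k=5): L=120 R=156
Round 3 (k=30): L=156 R=55
Round 4 (k=4): L=55 R=127

Answer: 55 127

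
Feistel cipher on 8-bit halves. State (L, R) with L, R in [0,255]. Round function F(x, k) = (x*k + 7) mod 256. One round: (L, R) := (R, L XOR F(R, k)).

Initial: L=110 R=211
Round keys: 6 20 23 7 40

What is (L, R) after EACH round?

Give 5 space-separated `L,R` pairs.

Round 1 (k=6): L=211 R=151
Round 2 (k=20): L=151 R=0
Round 3 (k=23): L=0 R=144
Round 4 (k=7): L=144 R=247
Round 5 (k=40): L=247 R=15

Answer: 211,151 151,0 0,144 144,247 247,15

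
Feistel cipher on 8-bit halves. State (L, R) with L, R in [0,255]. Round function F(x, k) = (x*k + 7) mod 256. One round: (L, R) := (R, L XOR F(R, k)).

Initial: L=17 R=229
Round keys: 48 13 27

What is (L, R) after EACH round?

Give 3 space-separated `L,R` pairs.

Answer: 229,230 230,80 80,145

Derivation:
Round 1 (k=48): L=229 R=230
Round 2 (k=13): L=230 R=80
Round 3 (k=27): L=80 R=145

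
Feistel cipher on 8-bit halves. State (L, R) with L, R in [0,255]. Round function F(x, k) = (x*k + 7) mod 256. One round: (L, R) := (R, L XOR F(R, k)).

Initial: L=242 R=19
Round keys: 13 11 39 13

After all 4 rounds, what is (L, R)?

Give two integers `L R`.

Answer: 35 86

Derivation:
Round 1 (k=13): L=19 R=12
Round 2 (k=11): L=12 R=152
Round 3 (k=39): L=152 R=35
Round 4 (k=13): L=35 R=86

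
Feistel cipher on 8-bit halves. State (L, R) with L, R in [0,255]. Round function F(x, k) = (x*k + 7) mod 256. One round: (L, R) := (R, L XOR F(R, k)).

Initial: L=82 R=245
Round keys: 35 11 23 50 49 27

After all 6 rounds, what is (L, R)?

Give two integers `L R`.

Answer: 219 215

Derivation:
Round 1 (k=35): L=245 R=212
Round 2 (k=11): L=212 R=214
Round 3 (k=23): L=214 R=149
Round 4 (k=50): L=149 R=247
Round 5 (k=49): L=247 R=219
Round 6 (k=27): L=219 R=215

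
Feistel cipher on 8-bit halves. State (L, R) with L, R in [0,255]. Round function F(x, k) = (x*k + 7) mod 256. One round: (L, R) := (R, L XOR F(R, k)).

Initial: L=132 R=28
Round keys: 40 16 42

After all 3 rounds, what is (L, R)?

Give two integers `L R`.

Round 1 (k=40): L=28 R=227
Round 2 (k=16): L=227 R=43
Round 3 (k=42): L=43 R=246

Answer: 43 246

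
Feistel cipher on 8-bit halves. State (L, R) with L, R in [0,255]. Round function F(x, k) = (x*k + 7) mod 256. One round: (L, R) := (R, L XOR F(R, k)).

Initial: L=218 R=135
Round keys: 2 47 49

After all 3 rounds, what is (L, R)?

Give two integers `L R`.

Answer: 143 169

Derivation:
Round 1 (k=2): L=135 R=207
Round 2 (k=47): L=207 R=143
Round 3 (k=49): L=143 R=169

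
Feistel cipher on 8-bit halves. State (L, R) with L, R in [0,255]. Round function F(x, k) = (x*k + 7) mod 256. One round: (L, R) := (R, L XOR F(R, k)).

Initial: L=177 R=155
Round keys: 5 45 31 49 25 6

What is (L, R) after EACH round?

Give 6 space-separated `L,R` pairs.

Round 1 (k=5): L=155 R=191
Round 2 (k=45): L=191 R=1
Round 3 (k=31): L=1 R=153
Round 4 (k=49): L=153 R=81
Round 5 (k=25): L=81 R=105
Round 6 (k=6): L=105 R=44

Answer: 155,191 191,1 1,153 153,81 81,105 105,44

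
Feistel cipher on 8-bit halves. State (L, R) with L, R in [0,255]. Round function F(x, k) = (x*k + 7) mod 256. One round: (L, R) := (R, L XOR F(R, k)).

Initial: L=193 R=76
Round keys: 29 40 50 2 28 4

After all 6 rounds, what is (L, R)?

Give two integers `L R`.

Round 1 (k=29): L=76 R=98
Round 2 (k=40): L=98 R=27
Round 3 (k=50): L=27 R=47
Round 4 (k=2): L=47 R=126
Round 5 (k=28): L=126 R=224
Round 6 (k=4): L=224 R=249

Answer: 224 249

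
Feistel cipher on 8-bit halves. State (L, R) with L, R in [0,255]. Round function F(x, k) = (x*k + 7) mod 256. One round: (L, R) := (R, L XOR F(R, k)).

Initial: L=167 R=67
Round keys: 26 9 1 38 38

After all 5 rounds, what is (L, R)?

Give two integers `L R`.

Round 1 (k=26): L=67 R=114
Round 2 (k=9): L=114 R=74
Round 3 (k=1): L=74 R=35
Round 4 (k=38): L=35 R=115
Round 5 (k=38): L=115 R=58

Answer: 115 58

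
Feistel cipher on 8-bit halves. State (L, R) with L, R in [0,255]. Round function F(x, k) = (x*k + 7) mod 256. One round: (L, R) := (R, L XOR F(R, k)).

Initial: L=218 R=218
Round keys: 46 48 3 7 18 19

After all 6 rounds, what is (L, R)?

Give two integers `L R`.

Answer: 230 236

Derivation:
Round 1 (k=46): L=218 R=233
Round 2 (k=48): L=233 R=109
Round 3 (k=3): L=109 R=167
Round 4 (k=7): L=167 R=245
Round 5 (k=18): L=245 R=230
Round 6 (k=19): L=230 R=236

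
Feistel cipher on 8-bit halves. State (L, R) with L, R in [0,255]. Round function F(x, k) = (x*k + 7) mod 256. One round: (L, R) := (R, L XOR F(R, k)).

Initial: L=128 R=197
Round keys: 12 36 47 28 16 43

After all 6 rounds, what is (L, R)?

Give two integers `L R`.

Round 1 (k=12): L=197 R=195
Round 2 (k=36): L=195 R=182
Round 3 (k=47): L=182 R=178
Round 4 (k=28): L=178 R=201
Round 5 (k=16): L=201 R=37
Round 6 (k=43): L=37 R=247

Answer: 37 247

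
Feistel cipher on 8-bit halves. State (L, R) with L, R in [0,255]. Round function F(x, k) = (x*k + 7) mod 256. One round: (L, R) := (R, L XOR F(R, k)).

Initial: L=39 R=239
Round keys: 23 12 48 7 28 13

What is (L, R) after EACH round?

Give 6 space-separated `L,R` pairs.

Answer: 239,167 167,52 52,96 96,147 147,123 123,213

Derivation:
Round 1 (k=23): L=239 R=167
Round 2 (k=12): L=167 R=52
Round 3 (k=48): L=52 R=96
Round 4 (k=7): L=96 R=147
Round 5 (k=28): L=147 R=123
Round 6 (k=13): L=123 R=213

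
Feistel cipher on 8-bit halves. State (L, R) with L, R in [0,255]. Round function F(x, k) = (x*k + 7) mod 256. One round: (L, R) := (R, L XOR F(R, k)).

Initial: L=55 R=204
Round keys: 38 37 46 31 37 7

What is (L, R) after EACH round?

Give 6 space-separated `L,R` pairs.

Answer: 204,120 120,147 147,9 9,141 141,97 97,35

Derivation:
Round 1 (k=38): L=204 R=120
Round 2 (k=37): L=120 R=147
Round 3 (k=46): L=147 R=9
Round 4 (k=31): L=9 R=141
Round 5 (k=37): L=141 R=97
Round 6 (k=7): L=97 R=35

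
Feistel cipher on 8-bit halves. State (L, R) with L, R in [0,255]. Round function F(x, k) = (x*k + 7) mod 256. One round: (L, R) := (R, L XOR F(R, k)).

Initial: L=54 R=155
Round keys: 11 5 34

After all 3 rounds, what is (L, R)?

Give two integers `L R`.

Round 1 (k=11): L=155 R=134
Round 2 (k=5): L=134 R=62
Round 3 (k=34): L=62 R=197

Answer: 62 197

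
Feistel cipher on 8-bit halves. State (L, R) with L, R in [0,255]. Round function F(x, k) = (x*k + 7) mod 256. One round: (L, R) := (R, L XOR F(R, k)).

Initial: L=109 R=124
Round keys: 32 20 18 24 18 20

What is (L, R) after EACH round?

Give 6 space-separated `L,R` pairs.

Answer: 124,234 234,51 51,119 119,28 28,136 136,187

Derivation:
Round 1 (k=32): L=124 R=234
Round 2 (k=20): L=234 R=51
Round 3 (k=18): L=51 R=119
Round 4 (k=24): L=119 R=28
Round 5 (k=18): L=28 R=136
Round 6 (k=20): L=136 R=187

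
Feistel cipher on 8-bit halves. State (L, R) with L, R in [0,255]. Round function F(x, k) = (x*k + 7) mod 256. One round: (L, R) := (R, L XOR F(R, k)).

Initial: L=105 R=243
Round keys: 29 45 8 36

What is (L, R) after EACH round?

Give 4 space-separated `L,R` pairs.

Answer: 243,231 231,81 81,104 104,246

Derivation:
Round 1 (k=29): L=243 R=231
Round 2 (k=45): L=231 R=81
Round 3 (k=8): L=81 R=104
Round 4 (k=36): L=104 R=246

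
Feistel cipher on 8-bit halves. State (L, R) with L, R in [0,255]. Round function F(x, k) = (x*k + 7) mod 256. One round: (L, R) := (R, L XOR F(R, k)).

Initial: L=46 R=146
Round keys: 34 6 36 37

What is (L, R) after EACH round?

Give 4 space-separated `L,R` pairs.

Answer: 146,69 69,55 55,134 134,82

Derivation:
Round 1 (k=34): L=146 R=69
Round 2 (k=6): L=69 R=55
Round 3 (k=36): L=55 R=134
Round 4 (k=37): L=134 R=82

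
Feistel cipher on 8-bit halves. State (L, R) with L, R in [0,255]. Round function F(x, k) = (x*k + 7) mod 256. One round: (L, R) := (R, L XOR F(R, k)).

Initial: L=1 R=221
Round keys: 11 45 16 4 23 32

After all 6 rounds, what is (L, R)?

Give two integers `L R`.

Answer: 31 63

Derivation:
Round 1 (k=11): L=221 R=135
Round 2 (k=45): L=135 R=31
Round 3 (k=16): L=31 R=112
Round 4 (k=4): L=112 R=216
Round 5 (k=23): L=216 R=31
Round 6 (k=32): L=31 R=63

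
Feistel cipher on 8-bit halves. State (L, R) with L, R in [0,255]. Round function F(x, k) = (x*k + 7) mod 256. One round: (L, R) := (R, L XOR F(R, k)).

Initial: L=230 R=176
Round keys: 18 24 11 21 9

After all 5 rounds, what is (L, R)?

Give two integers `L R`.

Answer: 183 123

Derivation:
Round 1 (k=18): L=176 R=129
Round 2 (k=24): L=129 R=175
Round 3 (k=11): L=175 R=13
Round 4 (k=21): L=13 R=183
Round 5 (k=9): L=183 R=123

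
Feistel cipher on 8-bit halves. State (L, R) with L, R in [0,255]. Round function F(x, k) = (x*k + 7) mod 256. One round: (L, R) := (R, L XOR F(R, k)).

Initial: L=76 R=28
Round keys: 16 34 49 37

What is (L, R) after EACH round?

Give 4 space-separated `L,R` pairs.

Round 1 (k=16): L=28 R=139
Round 2 (k=34): L=139 R=97
Round 3 (k=49): L=97 R=19
Round 4 (k=37): L=19 R=167

Answer: 28,139 139,97 97,19 19,167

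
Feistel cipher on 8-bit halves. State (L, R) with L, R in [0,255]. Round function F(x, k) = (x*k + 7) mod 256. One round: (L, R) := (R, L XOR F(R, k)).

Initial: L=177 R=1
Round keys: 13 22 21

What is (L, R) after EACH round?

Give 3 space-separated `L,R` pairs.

Answer: 1,165 165,52 52,238

Derivation:
Round 1 (k=13): L=1 R=165
Round 2 (k=22): L=165 R=52
Round 3 (k=21): L=52 R=238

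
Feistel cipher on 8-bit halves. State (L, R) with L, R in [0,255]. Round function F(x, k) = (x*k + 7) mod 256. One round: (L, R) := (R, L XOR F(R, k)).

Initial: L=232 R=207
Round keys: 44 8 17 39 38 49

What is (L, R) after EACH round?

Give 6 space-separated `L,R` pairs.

Answer: 207,115 115,80 80,36 36,211 211,125 125,39

Derivation:
Round 1 (k=44): L=207 R=115
Round 2 (k=8): L=115 R=80
Round 3 (k=17): L=80 R=36
Round 4 (k=39): L=36 R=211
Round 5 (k=38): L=211 R=125
Round 6 (k=49): L=125 R=39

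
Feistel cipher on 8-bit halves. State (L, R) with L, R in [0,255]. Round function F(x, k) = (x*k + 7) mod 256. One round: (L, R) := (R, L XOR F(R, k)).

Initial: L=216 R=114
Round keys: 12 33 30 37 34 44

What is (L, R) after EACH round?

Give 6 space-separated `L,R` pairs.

Round 1 (k=12): L=114 R=135
Round 2 (k=33): L=135 R=28
Round 3 (k=30): L=28 R=200
Round 4 (k=37): L=200 R=243
Round 5 (k=34): L=243 R=133
Round 6 (k=44): L=133 R=16

Answer: 114,135 135,28 28,200 200,243 243,133 133,16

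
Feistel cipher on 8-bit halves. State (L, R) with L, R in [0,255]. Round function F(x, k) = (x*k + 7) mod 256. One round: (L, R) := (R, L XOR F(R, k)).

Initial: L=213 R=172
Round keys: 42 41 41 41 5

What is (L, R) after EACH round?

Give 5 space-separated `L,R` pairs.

Answer: 172,234 234,45 45,214 214,96 96,49

Derivation:
Round 1 (k=42): L=172 R=234
Round 2 (k=41): L=234 R=45
Round 3 (k=41): L=45 R=214
Round 4 (k=41): L=214 R=96
Round 5 (k=5): L=96 R=49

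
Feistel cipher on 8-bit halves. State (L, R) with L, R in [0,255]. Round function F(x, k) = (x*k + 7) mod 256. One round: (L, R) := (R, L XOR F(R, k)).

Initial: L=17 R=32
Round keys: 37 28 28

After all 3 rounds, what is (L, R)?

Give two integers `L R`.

Answer: 207 29

Derivation:
Round 1 (k=37): L=32 R=182
Round 2 (k=28): L=182 R=207
Round 3 (k=28): L=207 R=29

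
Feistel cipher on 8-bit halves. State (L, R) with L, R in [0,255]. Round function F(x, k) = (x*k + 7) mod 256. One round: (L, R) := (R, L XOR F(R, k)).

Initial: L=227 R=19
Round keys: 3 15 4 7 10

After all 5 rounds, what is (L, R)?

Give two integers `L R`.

Round 1 (k=3): L=19 R=163
Round 2 (k=15): L=163 R=135
Round 3 (k=4): L=135 R=128
Round 4 (k=7): L=128 R=0
Round 5 (k=10): L=0 R=135

Answer: 0 135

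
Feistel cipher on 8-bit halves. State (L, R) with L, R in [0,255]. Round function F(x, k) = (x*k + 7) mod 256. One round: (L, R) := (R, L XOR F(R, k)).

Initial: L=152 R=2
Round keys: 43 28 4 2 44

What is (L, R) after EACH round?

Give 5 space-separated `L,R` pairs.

Answer: 2,197 197,145 145,142 142,178 178,17

Derivation:
Round 1 (k=43): L=2 R=197
Round 2 (k=28): L=197 R=145
Round 3 (k=4): L=145 R=142
Round 4 (k=2): L=142 R=178
Round 5 (k=44): L=178 R=17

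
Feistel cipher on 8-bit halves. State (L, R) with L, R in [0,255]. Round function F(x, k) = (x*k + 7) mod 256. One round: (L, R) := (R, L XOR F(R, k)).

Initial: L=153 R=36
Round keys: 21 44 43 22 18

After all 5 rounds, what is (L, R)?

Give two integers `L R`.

Answer: 232 5

Derivation:
Round 1 (k=21): L=36 R=98
Round 2 (k=44): L=98 R=251
Round 3 (k=43): L=251 R=82
Round 4 (k=22): L=82 R=232
Round 5 (k=18): L=232 R=5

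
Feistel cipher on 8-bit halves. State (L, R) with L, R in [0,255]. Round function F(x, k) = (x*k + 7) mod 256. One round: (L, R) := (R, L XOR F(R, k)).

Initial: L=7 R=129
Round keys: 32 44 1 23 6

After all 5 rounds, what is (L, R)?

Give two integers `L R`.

Round 1 (k=32): L=129 R=32
Round 2 (k=44): L=32 R=6
Round 3 (k=1): L=6 R=45
Round 4 (k=23): L=45 R=20
Round 5 (k=6): L=20 R=82

Answer: 20 82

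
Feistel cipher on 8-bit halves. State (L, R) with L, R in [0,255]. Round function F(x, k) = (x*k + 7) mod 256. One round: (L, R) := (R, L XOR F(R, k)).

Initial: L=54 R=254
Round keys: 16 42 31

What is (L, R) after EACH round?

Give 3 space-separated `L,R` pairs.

Answer: 254,209 209,175 175,233

Derivation:
Round 1 (k=16): L=254 R=209
Round 2 (k=42): L=209 R=175
Round 3 (k=31): L=175 R=233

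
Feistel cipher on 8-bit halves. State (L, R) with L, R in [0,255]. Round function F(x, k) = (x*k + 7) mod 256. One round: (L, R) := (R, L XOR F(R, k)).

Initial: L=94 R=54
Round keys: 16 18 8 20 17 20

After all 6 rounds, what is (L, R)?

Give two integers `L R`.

Answer: 129 91

Derivation:
Round 1 (k=16): L=54 R=57
Round 2 (k=18): L=57 R=63
Round 3 (k=8): L=63 R=198
Round 4 (k=20): L=198 R=64
Round 5 (k=17): L=64 R=129
Round 6 (k=20): L=129 R=91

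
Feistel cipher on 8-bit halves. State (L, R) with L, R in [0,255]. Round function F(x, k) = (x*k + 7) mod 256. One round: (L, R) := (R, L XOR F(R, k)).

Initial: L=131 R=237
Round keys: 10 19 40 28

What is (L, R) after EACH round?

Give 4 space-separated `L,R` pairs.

Round 1 (k=10): L=237 R=202
Round 2 (k=19): L=202 R=232
Round 3 (k=40): L=232 R=141
Round 4 (k=28): L=141 R=155

Answer: 237,202 202,232 232,141 141,155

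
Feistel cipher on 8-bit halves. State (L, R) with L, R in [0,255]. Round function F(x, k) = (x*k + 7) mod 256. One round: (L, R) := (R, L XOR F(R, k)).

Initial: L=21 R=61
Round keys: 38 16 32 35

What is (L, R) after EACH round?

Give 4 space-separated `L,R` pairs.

Answer: 61,0 0,58 58,71 71,134

Derivation:
Round 1 (k=38): L=61 R=0
Round 2 (k=16): L=0 R=58
Round 3 (k=32): L=58 R=71
Round 4 (k=35): L=71 R=134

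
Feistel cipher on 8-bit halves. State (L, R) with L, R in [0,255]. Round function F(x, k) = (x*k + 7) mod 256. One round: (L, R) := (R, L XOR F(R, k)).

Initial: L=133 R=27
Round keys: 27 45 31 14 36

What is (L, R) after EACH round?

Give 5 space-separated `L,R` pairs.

Round 1 (k=27): L=27 R=101
Round 2 (k=45): L=101 R=211
Round 3 (k=31): L=211 R=241
Round 4 (k=14): L=241 R=230
Round 5 (k=36): L=230 R=174

Answer: 27,101 101,211 211,241 241,230 230,174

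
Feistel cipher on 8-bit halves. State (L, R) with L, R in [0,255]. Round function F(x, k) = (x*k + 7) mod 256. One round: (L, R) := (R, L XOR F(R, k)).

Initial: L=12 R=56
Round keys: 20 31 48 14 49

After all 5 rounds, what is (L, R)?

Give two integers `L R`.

Round 1 (k=20): L=56 R=107
Round 2 (k=31): L=107 R=196
Round 3 (k=48): L=196 R=172
Round 4 (k=14): L=172 R=171
Round 5 (k=49): L=171 R=110

Answer: 171 110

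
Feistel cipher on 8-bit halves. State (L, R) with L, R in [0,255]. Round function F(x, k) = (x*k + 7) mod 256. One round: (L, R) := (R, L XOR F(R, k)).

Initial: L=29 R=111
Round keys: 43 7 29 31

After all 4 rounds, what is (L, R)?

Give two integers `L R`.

Round 1 (k=43): L=111 R=177
Round 2 (k=7): L=177 R=177
Round 3 (k=29): L=177 R=165
Round 4 (k=31): L=165 R=179

Answer: 165 179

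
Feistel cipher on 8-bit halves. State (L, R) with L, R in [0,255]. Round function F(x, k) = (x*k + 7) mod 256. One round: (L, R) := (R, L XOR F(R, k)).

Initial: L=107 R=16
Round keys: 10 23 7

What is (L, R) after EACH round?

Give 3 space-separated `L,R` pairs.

Answer: 16,204 204,75 75,216

Derivation:
Round 1 (k=10): L=16 R=204
Round 2 (k=23): L=204 R=75
Round 3 (k=7): L=75 R=216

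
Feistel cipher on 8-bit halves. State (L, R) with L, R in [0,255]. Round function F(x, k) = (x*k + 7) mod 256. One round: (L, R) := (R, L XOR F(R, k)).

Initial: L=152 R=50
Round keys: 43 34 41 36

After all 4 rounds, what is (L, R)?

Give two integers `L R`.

Answer: 215 224

Derivation:
Round 1 (k=43): L=50 R=245
Round 2 (k=34): L=245 R=163
Round 3 (k=41): L=163 R=215
Round 4 (k=36): L=215 R=224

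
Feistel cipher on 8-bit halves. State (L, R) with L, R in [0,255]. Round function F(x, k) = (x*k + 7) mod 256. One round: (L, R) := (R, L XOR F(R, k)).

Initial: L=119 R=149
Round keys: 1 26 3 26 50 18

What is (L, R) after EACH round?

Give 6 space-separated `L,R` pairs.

Answer: 149,235 235,112 112,188 188,111 111,9 9,198

Derivation:
Round 1 (k=1): L=149 R=235
Round 2 (k=26): L=235 R=112
Round 3 (k=3): L=112 R=188
Round 4 (k=26): L=188 R=111
Round 5 (k=50): L=111 R=9
Round 6 (k=18): L=9 R=198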